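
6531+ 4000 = 10531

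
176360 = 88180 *2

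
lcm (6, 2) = 6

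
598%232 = 134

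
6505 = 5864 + 641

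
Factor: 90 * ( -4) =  - 360 = - 2^3  *3^2*5^1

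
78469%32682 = 13105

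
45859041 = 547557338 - 501698297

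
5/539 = 5/539 = 0.01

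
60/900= 1/15  =  0.07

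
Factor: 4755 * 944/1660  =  224436/83  =  2^2* 3^1 * 59^1 * 83^(-1) * 317^1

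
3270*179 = 585330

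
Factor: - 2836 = -2^2*709^1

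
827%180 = 107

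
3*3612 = 10836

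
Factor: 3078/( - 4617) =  - 2^1*3^(  -  1) = - 2/3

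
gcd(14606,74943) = 1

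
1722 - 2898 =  - 1176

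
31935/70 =456+3/14 = 456.21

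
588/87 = 196/29 = 6.76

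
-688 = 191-879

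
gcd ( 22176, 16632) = 5544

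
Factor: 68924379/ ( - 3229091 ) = -3^1  *3229091^(  -  1)*22974793^1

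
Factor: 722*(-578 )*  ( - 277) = 2^2*17^2*19^2 * 277^1 = 115596532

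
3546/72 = 197/4 =49.25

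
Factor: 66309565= 5^1*7^1*67^1*28277^1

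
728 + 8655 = 9383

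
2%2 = 0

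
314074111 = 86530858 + 227543253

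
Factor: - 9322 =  - 2^1*59^1*79^1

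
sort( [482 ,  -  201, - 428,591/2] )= [  -  428, - 201,591/2,482 ]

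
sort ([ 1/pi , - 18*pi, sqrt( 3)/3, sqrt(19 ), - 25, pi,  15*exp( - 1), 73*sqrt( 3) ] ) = [ - 18*pi, - 25 , 1/pi, sqrt(3)/3,pi, sqrt (19) , 15*exp( - 1), 73*sqrt (3)]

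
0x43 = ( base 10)67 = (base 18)3d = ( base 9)74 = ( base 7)124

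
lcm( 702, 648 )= 8424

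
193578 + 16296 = 209874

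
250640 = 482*520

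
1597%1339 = 258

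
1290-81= 1209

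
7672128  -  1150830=6521298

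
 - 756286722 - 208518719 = -964805441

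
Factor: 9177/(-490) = -2^(-1) *3^1*5^( -1) * 7^(-1)*19^1 * 23^1 = - 1311/70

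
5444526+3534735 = 8979261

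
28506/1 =28506= 28506.00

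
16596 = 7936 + 8660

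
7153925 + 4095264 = 11249189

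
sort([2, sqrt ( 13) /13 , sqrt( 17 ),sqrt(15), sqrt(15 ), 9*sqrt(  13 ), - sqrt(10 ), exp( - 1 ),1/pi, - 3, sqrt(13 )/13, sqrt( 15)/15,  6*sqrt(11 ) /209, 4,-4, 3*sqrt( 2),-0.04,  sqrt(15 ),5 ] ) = [ - 4,-sqrt(10), - 3, - 0.04, 6*sqrt(11)/209,sqrt (15 ) /15 , sqrt( 13 ) /13, sqrt(13) /13, 1/pi,  exp ( - 1), 2, sqrt(15),  sqrt(15) , sqrt( 15),  4 , sqrt( 17 ), 3 *sqrt( 2), 5, 9*sqrt( 13)] 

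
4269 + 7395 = 11664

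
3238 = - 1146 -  - 4384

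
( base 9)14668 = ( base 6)114225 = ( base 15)2e85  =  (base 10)10025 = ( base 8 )23451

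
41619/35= 41619/35= 1189.11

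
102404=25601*4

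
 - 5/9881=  -1  +  9876/9881 = - 0.00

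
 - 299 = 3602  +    -  3901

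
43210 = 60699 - 17489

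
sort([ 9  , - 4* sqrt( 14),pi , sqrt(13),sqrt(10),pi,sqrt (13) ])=[-4*sqrt( 14),pi,pi,sqrt(10),sqrt(13),sqrt( 13),9] 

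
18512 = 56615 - 38103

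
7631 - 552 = 7079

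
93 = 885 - 792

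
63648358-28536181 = 35112177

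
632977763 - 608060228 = 24917535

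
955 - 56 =899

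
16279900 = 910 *17890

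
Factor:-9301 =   -  71^1* 131^1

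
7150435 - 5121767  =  2028668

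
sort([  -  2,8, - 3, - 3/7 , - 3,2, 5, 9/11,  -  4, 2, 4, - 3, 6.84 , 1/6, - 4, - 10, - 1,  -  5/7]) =[ - 10,-4, - 4, - 3,- 3, - 3, - 2, - 1 , - 5/7, - 3/7, 1/6,9/11 , 2,2 , 4, 5, 6.84 , 8 ] 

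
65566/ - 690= -32783/345 = - 95.02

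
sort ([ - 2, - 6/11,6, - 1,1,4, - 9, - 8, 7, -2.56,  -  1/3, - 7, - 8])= [  -  9,  -  8, - 8, - 7,  -  2.56, - 2 , - 1, - 6/11, - 1/3,1, 4 , 6 , 7]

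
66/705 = 22/235 = 0.09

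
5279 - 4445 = 834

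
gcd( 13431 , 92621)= 1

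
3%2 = 1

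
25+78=103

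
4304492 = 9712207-5407715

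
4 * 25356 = 101424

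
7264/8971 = 7264/8971= 0.81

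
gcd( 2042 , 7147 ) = 1021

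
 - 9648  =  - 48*201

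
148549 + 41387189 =41535738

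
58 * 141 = 8178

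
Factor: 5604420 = 2^2 *3^1*5^1 * 93407^1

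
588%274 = 40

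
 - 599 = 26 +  - 625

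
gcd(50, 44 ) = 2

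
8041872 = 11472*701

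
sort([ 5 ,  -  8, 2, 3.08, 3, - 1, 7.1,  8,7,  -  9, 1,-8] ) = [ - 9 ,-8,  -  8, - 1,1 , 2,3,  3.08, 5  ,  7, 7.1, 8 ]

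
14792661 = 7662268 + 7130393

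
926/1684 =463/842 = 0.55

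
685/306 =685/306 = 2.24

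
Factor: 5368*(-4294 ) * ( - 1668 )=38447720256=2^6*3^1*11^1*19^1*61^1 * 113^1*139^1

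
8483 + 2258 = 10741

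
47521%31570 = 15951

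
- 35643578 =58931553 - 94575131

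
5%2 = 1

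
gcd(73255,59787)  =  91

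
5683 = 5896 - 213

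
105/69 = 35/23 = 1.52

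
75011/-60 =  - 75011/60 = - 1250.18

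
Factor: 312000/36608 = 2^( - 2 )*3^1*5^3*11^( - 1 )=375/44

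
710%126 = 80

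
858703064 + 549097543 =1407800607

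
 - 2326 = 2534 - 4860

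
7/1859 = 7/1859 = 0.00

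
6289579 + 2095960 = 8385539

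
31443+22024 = 53467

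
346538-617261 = - 270723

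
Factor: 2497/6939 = 3^(-3) * 11^1 * 227^1*257^(-1 )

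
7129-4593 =2536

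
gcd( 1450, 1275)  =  25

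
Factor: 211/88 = 2^( - 3)*11^(  -  1)*211^1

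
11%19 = 11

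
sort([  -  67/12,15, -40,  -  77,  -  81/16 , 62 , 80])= [-77, -40,  -  67/12,  -  81/16,15,62,  80 ] 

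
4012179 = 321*12499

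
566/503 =566/503= 1.13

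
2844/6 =474 =474.00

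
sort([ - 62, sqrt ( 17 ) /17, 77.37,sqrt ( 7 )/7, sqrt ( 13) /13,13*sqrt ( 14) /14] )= [- 62,sqrt(17) /17,sqrt( 13) /13, sqrt( 7)/7, 13*sqrt(14 )/14, 77.37]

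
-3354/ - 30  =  559/5 = 111.80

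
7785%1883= 253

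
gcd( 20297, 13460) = 1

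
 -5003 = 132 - 5135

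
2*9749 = 19498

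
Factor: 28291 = 19^1 * 1489^1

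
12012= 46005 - 33993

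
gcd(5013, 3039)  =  3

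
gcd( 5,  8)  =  1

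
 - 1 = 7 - 8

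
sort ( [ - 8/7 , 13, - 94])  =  [-94, - 8/7 , 13]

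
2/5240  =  1/2620  =  0.00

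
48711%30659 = 18052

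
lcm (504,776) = 48888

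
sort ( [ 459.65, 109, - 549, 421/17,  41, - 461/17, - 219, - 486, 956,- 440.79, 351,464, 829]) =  [ - 549, - 486, - 440.79,-219,  -  461/17,421/17, 41, 109 , 351,459.65, 464, 829, 956]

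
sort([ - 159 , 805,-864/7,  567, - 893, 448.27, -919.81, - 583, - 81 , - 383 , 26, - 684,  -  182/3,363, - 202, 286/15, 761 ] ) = [- 919.81,- 893, -684 , - 583,-383, -202, - 159,- 864/7 , - 81,-182/3,286/15,26 , 363,448.27, 567,761, 805 ] 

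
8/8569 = 8/8569 = 0.00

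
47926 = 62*773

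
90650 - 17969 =72681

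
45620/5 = 9124=9124.00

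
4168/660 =6 + 52/165 = 6.32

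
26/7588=13/3794 = 0.00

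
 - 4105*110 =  - 451550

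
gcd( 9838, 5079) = 1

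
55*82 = 4510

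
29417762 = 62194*473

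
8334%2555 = 669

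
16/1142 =8/571=0.01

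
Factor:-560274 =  - 2^1*3^1*11^1*13^1*653^1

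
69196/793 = 87 + 205/793 = 87.26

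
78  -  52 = 26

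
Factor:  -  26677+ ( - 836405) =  - 863082 = - 2^1* 3^3*11^1*1453^1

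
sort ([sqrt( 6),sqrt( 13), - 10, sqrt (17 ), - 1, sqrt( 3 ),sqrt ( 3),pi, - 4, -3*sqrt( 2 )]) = [ - 10, - 3*sqrt( 2), - 4, - 1, sqrt( 3),sqrt (3 ),sqrt( 6),pi,sqrt(13 ),sqrt( 17 )]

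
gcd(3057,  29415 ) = 3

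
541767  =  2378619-1836852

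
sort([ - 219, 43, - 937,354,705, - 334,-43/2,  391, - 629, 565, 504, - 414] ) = [ - 937, - 629 ,-414, - 334, - 219, - 43/2, 43, 354, 391 , 504  ,  565, 705]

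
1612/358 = 806/179 = 4.50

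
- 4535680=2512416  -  7048096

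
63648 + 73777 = 137425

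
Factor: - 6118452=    - 2^2*3^2*169957^1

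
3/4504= 3/4504 = 0.00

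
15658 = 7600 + 8058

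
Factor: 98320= 2^4*5^1*1229^1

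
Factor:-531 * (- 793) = 3^2 * 13^1 * 59^1*61^1 = 421083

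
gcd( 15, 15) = 15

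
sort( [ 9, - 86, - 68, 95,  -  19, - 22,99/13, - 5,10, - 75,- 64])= [ - 86, -75 ,-68, - 64,-22, - 19, - 5, 99/13,9,10, 95]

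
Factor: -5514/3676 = - 3/2 = - 2^(- 1 )*3^1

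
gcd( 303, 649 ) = 1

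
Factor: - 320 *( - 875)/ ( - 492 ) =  - 2^4* 3^( - 1) * 5^4*7^1*41^( - 1 )=- 70000/123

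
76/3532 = 19/883 = 0.02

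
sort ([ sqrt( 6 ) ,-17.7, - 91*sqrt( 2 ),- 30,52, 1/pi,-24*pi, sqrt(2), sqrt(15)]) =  [  -  91*sqrt( 2), - 24 * pi, - 30,- 17.7,1/pi, sqrt(2 ), sqrt (6),sqrt(15), 52]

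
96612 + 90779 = 187391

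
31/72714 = 31/72714 = 0.00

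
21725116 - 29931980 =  - 8206864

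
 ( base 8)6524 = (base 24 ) 5m4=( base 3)11200101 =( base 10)3412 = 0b110101010100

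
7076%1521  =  992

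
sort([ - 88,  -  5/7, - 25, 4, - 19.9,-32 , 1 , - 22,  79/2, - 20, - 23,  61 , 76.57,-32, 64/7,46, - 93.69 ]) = [-93.69, - 88, - 32, - 32, - 25, - 23, - 22,  -  20, - 19.9, - 5/7,1, 4,64/7,79/2, 46, 61,  76.57]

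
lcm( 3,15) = 15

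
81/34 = 81/34 = 2.38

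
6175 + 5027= 11202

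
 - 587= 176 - 763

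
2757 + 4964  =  7721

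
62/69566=31/34783 = 0.00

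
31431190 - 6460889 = 24970301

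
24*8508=204192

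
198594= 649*306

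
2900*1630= 4727000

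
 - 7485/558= -14 + 109/186 = - 13.41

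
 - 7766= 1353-9119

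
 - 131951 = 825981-957932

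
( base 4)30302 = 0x332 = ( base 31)QC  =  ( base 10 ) 818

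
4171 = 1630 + 2541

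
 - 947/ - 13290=947/13290= 0.07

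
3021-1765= 1256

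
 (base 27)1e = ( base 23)1I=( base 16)29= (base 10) 41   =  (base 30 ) 1b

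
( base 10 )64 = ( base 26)2c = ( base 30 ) 24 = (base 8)100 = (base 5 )224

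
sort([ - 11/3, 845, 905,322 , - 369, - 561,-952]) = [ - 952, - 561,-369,-11/3,322,845, 905] 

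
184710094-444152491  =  -259442397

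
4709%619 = 376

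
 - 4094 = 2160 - 6254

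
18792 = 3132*6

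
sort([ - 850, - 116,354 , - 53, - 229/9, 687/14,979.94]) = [ - 850, - 116,-53, - 229/9,687/14,354, 979.94 ]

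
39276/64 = 9819/16  =  613.69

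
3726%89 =77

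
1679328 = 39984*42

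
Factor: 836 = 2^2  *  11^1*19^1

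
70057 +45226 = 115283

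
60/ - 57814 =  - 1+ 28877/28907 = - 0.00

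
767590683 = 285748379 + 481842304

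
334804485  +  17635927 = 352440412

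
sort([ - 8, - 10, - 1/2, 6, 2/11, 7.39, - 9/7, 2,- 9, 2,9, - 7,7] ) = [-10, - 9, - 8  , - 7,- 9/7, - 1/2, 2/11 , 2, 2, 6,  7, 7.39, 9 ] 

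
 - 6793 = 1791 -8584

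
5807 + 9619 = 15426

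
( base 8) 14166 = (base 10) 6262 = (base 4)1201312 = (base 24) akm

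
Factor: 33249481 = 33249481^1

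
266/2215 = 266/2215 = 0.12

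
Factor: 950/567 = 2^1*3^( - 4 )*5^2 * 7^( - 1)*19^1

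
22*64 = 1408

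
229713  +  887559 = 1117272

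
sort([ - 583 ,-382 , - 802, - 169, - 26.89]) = [ - 802,-583, - 382,- 169, - 26.89]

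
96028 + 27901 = 123929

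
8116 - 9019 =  - 903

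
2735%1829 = 906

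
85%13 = 7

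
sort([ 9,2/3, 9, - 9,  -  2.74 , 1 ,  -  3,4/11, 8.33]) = [ - 9, - 3, - 2.74, 4/11,  2/3,1 , 8.33, 9,9 ]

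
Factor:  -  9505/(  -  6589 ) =5^1 * 11^(  -  1)*599^ ( - 1 ) * 1901^1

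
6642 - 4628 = 2014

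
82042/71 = 82042/71 =1155.52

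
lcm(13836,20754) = 41508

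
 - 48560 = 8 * ( - 6070) 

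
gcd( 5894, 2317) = 7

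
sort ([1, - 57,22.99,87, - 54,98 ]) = [ - 57, - 54,1,22.99,87, 98]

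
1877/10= 187  +  7/10 = 187.70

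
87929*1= 87929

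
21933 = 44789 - 22856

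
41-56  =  -15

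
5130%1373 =1011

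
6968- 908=6060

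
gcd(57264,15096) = 24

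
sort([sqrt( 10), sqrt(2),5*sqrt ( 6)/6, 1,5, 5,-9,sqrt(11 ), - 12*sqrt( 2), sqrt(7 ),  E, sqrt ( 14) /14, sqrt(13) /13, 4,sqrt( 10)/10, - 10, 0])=[-12*sqrt( 2 ), - 10, - 9,0, sqrt (14 ) /14, sqrt( 13)/13,sqrt( 10)/10 , 1,sqrt( 2 ),5 *sqrt(6 )/6, sqrt(7), E,sqrt( 10 ),sqrt (11), 4,5, 5 ]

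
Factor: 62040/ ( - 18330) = - 2^2*11^1*13^(-1 ) = - 44/13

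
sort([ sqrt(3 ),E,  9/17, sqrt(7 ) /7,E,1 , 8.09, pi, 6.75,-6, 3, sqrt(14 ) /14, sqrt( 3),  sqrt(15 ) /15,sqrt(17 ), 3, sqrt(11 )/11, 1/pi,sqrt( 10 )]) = [ - 6,sqrt(15)/15,  sqrt(14 ) /14,sqrt(11 ) /11,1/pi, sqrt( 7)/7,9/17, 1,sqrt(3 ),sqrt(3 ) , E , E, 3, 3, pi,  sqrt(10), sqrt( 17 ),6.75 , 8.09 ] 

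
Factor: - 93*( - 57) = 3^2*19^1*31^1 = 5301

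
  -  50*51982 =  - 2599100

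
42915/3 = 14305 = 14305.00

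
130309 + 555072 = 685381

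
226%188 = 38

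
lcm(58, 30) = 870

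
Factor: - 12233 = - 13^1*941^1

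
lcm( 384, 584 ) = 28032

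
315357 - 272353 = 43004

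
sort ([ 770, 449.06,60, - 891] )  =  [-891,  60,449.06,770 ]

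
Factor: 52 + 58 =110 = 2^1*5^1*11^1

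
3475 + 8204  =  11679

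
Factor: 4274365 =5^1 * 167^1 * 5119^1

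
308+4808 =5116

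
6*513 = 3078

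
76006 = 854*89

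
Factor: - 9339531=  - 3^1*3113177^1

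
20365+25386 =45751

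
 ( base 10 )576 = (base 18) 1E0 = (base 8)1100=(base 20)18G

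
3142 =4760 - 1618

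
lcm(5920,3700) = 29600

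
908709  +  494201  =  1402910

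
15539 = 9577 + 5962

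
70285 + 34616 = 104901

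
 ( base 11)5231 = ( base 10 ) 6931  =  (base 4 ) 1230103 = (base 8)15423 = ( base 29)870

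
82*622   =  51004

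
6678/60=1113/10 = 111.30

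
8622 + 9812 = 18434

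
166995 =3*55665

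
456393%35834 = 26385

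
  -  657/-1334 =657/1334 = 0.49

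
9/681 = 3/227 = 0.01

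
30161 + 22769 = 52930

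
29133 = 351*83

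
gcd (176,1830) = 2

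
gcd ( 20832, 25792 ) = 992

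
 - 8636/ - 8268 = 2159/2067 = 1.04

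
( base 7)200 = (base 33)2W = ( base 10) 98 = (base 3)10122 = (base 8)142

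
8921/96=92 + 89/96 = 92.93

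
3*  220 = 660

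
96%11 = 8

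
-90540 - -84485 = -6055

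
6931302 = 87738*79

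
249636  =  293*852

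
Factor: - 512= - 2^9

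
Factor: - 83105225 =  - 5^2*7^2 * 179^1 * 379^1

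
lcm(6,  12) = 12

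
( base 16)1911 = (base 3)22210200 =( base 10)6417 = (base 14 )24A5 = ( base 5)201132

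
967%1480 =967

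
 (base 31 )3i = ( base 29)3o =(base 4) 1233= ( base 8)157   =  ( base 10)111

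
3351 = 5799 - 2448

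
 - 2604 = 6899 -9503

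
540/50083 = 540/50083 = 0.01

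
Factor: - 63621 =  - 3^2*7069^1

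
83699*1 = 83699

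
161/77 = 23/11 = 2.09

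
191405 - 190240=1165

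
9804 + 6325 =16129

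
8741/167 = 52 + 57/167= 52.34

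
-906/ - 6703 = 906/6703  =  0.14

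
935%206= 111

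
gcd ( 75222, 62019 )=27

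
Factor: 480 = 2^5*3^1*5^1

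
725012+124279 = 849291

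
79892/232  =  19973/58= 344.36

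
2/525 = 2/525 = 0.00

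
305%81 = 62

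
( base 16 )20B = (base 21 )13J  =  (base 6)2231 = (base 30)HD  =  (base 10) 523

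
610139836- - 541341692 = 1151481528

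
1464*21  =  30744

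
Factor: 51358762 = 2^1* 7^3*13^2*443^1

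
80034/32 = 40017/16 = 2501.06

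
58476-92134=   -  33658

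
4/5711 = 4/5711 = 0.00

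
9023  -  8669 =354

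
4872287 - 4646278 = 226009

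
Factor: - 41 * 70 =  - 2870 = -2^1*5^1*7^1*41^1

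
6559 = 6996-437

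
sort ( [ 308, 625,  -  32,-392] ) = [ - 392,- 32,308,625]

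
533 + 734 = 1267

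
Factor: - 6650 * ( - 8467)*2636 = 148421429800  =  2^3*5^2*7^1* 19^1*659^1*8467^1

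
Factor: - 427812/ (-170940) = 463/185 = 5^(-1)*37^(  -  1)*463^1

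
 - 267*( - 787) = 210129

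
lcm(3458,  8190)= 155610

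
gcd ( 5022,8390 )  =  2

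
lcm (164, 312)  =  12792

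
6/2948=3/1474 = 0.00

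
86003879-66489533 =19514346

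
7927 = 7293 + 634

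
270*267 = 72090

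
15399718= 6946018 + 8453700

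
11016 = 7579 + 3437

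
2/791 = 2/791=0.00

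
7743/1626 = 2581/542 = 4.76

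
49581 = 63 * 787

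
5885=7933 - 2048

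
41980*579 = 24306420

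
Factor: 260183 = 7^1*11^1*31^1*109^1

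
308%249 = 59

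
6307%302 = 267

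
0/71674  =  0  =  0.00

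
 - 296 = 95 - 391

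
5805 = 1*5805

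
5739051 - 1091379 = 4647672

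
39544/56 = 4943/7 = 706.14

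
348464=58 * 6008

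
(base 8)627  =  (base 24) GN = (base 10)407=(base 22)IB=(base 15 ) 1C2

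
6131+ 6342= 12473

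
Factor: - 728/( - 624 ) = 2^( - 1)*3^ (  -  1 )*7^1=7/6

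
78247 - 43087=35160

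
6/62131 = 6/62131  =  0.00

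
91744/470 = 195 + 1/5 = 195.20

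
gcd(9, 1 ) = 1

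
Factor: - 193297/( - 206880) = 2^( - 5)*3^( - 1)*5^(- 1)*13^1*431^ ( - 1)*14869^1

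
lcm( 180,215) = 7740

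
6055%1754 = 793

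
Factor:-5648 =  - 2^4 * 353^1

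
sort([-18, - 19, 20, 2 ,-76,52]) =[ - 76, - 19, - 18,2,  20, 52]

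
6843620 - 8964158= -2120538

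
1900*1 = 1900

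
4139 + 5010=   9149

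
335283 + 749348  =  1084631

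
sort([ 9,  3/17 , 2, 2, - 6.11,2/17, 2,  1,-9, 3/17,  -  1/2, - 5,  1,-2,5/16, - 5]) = [ - 9, - 6.11,-5, - 5, - 2,-1/2,  2/17, 3/17, 3/17, 5/16,1, 1,2, 2, 2, 9 ]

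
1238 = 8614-7376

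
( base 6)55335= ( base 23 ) EC9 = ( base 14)2B35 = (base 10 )7691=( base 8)17013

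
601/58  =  601/58 = 10.36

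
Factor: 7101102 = 2^1*3^1 * 857^1*1381^1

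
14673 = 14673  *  1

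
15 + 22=37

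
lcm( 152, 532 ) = 1064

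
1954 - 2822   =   - 868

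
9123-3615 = 5508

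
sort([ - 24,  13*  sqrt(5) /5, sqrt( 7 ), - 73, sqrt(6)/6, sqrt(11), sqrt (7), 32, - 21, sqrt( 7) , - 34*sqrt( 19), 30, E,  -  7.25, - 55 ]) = [ - 34*sqrt( 19), - 73, - 55, - 24, - 21 ,- 7.25, sqrt( 6 )/6,sqrt(7 ), sqrt(7), sqrt( 7) , E, sqrt( 11), 13* sqrt(5) /5,  30, 32]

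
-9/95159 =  - 9/95159 = - 0.00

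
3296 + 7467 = 10763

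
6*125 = 750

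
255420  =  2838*90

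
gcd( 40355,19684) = 7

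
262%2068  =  262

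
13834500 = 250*55338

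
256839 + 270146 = 526985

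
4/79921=4/79921 = 0.00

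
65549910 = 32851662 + 32698248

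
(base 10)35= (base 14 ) 27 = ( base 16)23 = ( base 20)1F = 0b100011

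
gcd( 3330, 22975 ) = 5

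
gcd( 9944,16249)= 1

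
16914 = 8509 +8405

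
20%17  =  3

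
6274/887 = 6274/887 = 7.07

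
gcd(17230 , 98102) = 2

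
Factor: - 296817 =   -  3^1 * 98939^1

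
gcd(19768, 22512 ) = 56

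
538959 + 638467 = 1177426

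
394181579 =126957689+267223890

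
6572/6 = 3286/3 = 1095.33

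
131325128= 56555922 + 74769206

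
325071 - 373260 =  - 48189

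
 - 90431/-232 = 389  +  183/232 = 389.79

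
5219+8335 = 13554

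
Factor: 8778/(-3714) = - 7^1 * 11^1*19^1  *619^( - 1)=- 1463/619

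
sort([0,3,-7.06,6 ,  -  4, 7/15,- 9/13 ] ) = [ -7.06, - 4 ,-9/13,0,7/15, 3, 6 ]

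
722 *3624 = 2616528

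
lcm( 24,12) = 24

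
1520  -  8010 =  - 6490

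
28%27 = 1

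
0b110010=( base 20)2a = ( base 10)50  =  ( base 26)1o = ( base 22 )26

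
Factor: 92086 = 2^1*41^1*1123^1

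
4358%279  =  173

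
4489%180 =169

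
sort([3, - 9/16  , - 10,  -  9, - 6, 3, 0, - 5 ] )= [  -  10, - 9, - 6, - 5, - 9/16, 0 , 3, 3] 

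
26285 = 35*751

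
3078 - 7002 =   -  3924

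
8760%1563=945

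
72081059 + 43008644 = 115089703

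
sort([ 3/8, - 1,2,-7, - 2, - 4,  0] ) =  [ - 7, - 4, -2, - 1, 0,3/8,  2]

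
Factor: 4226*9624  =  2^4*3^1 * 401^1*2113^1 = 40671024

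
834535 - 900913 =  - 66378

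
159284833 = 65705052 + 93579781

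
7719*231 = 1783089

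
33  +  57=90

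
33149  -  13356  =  19793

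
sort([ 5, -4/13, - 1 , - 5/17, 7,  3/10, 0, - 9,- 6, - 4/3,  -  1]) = [ - 9 ,-6, - 4/3, -1,  -  1, - 4/13, - 5/17, 0, 3/10 , 5,7]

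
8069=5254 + 2815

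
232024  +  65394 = 297418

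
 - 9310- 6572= - 15882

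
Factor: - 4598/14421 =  - 2^1*3^( - 1)  *  11^1*23^( - 1) = - 22/69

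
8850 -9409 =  - 559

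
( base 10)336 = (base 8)520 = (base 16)150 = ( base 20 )gg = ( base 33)A6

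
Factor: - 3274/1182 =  - 3^( - 1 )*197^ ( - 1)*1637^1 = - 1637/591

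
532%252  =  28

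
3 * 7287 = 21861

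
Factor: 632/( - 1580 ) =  - 2/5= - 2^1*5^ (-1 ) 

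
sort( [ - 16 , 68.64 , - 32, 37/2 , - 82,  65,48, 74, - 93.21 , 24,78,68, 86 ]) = [- 93.21,  -  82, - 32, - 16  ,  37/2,24, 48 , 65,68,68.64,74,78, 86]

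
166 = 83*2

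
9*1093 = 9837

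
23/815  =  23/815 = 0.03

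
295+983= 1278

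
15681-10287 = 5394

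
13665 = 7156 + 6509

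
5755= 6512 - 757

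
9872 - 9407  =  465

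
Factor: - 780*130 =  - 101400 = -2^3  *3^1*5^2*13^2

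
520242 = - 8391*( - 62 )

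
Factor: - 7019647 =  - 461^1*15227^1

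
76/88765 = 76/88765 = 0.00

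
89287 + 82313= 171600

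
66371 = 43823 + 22548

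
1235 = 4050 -2815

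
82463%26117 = 4112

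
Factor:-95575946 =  - 2^1 * 47787973^1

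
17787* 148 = 2632476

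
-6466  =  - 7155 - -689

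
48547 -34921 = 13626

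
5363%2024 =1315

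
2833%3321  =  2833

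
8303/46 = 180+1/2 = 180.50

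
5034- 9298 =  - 4264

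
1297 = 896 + 401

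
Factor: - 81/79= - 3^4*79^( - 1)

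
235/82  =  2  +  71/82  =  2.87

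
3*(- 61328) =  - 183984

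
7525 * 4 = 30100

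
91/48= 1 + 43/48 = 1.90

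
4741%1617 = 1507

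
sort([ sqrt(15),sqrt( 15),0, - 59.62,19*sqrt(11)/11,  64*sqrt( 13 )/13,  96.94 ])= [ - 59.62,0 , sqrt (15),sqrt(15),19*sqrt ( 11 ) /11, 64*sqrt(13 )/13,  96.94 ] 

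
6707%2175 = 182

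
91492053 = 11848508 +79643545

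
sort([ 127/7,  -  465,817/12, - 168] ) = [- 465, - 168, 127/7,817/12]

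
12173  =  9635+2538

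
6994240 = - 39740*(  -  176)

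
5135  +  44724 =49859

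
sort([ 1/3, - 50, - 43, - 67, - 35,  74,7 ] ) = [ - 67, - 50, - 43, - 35,1/3,7,74]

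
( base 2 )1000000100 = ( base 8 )1004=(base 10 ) 516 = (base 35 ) EQ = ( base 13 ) 309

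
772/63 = 12  +  16/63= 12.25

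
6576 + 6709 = 13285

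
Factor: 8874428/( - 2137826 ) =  - 4437214/1068913 = -2^1*1068913^( - 1)*2218607^1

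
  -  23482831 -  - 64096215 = 40613384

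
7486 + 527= 8013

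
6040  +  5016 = 11056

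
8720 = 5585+3135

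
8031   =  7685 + 346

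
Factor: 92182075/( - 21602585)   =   - 18436415/4320517=   - 5^1*17^1* 216899^1*4320517^( - 1)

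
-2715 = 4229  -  6944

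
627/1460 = 627/1460 = 0.43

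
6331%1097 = 846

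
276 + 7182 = 7458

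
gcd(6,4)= 2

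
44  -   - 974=1018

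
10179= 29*351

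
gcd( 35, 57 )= 1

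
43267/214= 43267/214 = 202.18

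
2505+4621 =7126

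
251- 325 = -74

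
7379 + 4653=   12032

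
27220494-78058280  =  -50837786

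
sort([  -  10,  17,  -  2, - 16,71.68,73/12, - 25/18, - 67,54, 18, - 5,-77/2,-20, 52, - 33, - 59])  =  [ - 67,-59, - 77/2, - 33,-20, - 16, - 10, - 5 , - 2,-25/18,73/12,17, 18,52, 54,71.68]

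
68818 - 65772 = 3046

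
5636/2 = 2818 = 2818.00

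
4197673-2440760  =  1756913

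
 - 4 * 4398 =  - 17592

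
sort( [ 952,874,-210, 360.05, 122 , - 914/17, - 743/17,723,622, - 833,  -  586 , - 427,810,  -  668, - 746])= [ -833, - 746 , - 668, - 586, - 427, - 210, - 914/17, - 743/17 , 122,360.05,622,723,  810, 874,952]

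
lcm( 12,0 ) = 0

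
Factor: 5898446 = 2^1 *2949223^1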